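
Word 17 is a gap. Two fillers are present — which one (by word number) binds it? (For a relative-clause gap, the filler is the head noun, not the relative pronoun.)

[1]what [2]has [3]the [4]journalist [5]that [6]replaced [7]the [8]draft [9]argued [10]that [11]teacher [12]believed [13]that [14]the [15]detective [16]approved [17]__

The marked gap is the direct object of "approved".
Its filler is the fronted wh-phrase "what", at word 1.
(The other dependency links word 4 to a gap after word 5.)

1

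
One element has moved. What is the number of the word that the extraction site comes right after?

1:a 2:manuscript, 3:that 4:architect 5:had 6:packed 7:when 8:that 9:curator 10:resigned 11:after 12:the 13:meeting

The displaced element is "a manuscript" (word 2).
It functions as the direct object of "packed", so the gap sits immediately after word 6 ("packed").
Base order: That architect had packed a manuscript when that curator resigned after the meeting.

6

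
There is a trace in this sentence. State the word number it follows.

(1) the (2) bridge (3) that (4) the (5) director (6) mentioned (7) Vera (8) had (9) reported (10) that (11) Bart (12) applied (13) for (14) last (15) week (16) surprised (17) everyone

13

The displaced element is "the bridge" (word 2).
It is linked across 2 clause boundaries (Ø → that).
It functions as the object of the preposition "for" of "applied", so the gap sits immediately after word 13 ("for").
Base order: The director mentioned Vera had reported that Bart applied for the bridge last week.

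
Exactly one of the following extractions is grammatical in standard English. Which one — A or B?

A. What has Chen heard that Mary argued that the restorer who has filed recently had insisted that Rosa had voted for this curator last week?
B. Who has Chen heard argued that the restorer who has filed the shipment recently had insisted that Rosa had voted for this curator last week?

B

In A, the wh-phrase is extracted from inside a complex-NP island (relative clause) (introduced by "who"), which blocks movement.
In B, the extraction path crosses only that-complement boundaries, which are transparent.
So B is grammatical.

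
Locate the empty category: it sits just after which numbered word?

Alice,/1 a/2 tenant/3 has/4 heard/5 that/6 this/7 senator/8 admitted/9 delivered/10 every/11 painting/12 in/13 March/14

The displaced element is "Alice" (word 1).
It is linked across 2 clause boundaries (that → Ø).
It functions as the subject of "delivered", so the gap sits immediately after word 9 ("admitted").
Base order: A tenant has heard that this senator admitted Alice delivered every painting in March.

9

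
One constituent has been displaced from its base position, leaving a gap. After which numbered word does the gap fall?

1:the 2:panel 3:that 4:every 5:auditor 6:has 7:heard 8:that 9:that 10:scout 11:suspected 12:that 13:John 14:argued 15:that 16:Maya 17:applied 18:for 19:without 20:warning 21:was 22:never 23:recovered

18

The displaced element is "the panel" (word 2).
It is linked across 3 clause boundaries (that → that → that).
It functions as the object of the preposition "for" of "applied", so the gap sits immediately after word 18 ("for").
Base order: Every auditor has heard that that scout suspected that John argued that Maya applied for the panel without warning.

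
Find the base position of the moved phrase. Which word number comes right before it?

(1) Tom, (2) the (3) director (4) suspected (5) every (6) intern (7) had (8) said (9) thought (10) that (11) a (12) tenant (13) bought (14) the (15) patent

The displaced element is "Tom" (word 1).
It is linked across 2 clause boundaries (Ø → Ø).
It functions as the subject of "thought", so the gap sits immediately after word 8 ("said").
Base order: The director suspected every intern had said that Tom thought that a tenant bought the patent.

8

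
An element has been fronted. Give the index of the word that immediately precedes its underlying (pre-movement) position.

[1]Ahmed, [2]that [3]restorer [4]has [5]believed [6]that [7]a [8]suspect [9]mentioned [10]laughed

9

The displaced element is "Ahmed" (word 1).
It is linked across 2 clause boundaries (that → Ø).
It functions as the subject of "laughed", so the gap sits immediately after word 9 ("mentioned").
Base order: That restorer has believed that a suspect mentioned that Ahmed laughed.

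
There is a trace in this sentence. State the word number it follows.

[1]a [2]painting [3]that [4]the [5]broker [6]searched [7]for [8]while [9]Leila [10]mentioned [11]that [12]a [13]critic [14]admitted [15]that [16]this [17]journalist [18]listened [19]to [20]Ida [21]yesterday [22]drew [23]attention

The displaced element is "a painting" (word 2).
It functions as the object of the preposition "for" of "searched", so the gap sits immediately after word 7 ("for").
Base order: The broker searched for a painting while Leila mentioned that a critic admitted that this journalist listened to Ida yesterday.

7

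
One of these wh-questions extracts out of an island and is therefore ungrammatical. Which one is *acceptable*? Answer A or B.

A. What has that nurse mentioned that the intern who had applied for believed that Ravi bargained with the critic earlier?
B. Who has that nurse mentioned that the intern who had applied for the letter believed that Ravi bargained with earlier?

B

In A, the wh-phrase is extracted from inside a complex-NP island (relative clause) (introduced by "who"), which blocks movement.
In B, the extraction path crosses only that-complement boundaries, which are transparent.
So B is grammatical.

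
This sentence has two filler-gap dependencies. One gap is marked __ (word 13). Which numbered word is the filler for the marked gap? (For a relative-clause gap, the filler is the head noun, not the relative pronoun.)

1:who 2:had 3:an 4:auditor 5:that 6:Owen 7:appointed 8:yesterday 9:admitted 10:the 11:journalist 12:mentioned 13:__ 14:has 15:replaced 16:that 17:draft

The marked gap is the subject of "replaced".
Its filler is the fronted wh-phrase "who", at word 1.
(The other dependency links word 4 to a gap after word 7.)

1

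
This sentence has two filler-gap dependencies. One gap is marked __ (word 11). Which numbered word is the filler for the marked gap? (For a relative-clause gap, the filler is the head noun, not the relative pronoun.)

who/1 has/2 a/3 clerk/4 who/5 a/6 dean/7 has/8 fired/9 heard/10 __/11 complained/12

1

The marked gap is the subject of "complained".
Its filler is the fronted wh-phrase "who", at word 1.
(The other dependency links word 4 to a gap after word 9.)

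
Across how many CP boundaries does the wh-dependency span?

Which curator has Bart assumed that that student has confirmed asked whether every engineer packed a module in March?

"which curator" is extracted from the subject of "asked".
Boundaries crossed, outermost first: [that], [Ø] — 2 in total.

2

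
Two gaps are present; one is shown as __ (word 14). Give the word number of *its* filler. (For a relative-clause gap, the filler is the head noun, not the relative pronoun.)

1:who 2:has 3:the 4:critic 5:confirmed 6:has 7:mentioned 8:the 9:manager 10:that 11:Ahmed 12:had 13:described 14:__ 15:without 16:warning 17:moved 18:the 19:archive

The marked gap is inside the relative clause, the direct object of "described".
Its filler is the head noun "manager" (via "that"), at word 9.
(The other dependency links word 1 to a gap after word 5.)

9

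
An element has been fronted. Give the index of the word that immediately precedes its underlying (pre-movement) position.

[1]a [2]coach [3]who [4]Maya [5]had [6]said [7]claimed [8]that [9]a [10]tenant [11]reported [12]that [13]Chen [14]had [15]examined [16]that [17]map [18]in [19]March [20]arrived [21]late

The displaced element is "a coach" (word 2).
It is linked across 1 clause boundary (Ø).
It functions as the subject of "claimed", so the gap sits immediately after word 6 ("said").
Base order: Maya had said that a coach claimed that a tenant reported that Chen had examined that map in March.

6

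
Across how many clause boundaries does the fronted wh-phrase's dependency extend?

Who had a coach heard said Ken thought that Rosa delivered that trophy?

"who" is extracted from the subject of "said".
Boundaries crossed, outermost first: [Ø] — 1 in total.

1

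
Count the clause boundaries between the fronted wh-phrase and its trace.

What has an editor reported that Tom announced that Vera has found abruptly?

2

"what" is extracted from the object of "found".
Boundaries crossed, outermost first: [that], [that] — 2 in total.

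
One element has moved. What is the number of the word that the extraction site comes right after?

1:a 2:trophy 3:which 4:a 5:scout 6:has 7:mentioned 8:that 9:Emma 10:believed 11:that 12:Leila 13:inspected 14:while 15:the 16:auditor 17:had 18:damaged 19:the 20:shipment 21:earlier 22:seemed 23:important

The displaced element is "a trophy" (word 2).
It is linked across 2 clause boundaries (that → that).
It functions as the direct object of "inspected", so the gap sits immediately after word 13 ("inspected").
Base order: A scout has mentioned that Emma believed that Leila inspected a trophy while the auditor had damaged the shipment earlier.

13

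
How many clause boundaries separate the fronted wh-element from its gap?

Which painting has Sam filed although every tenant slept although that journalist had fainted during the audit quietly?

0

"which painting" originates inside the matrix clause — no clause boundary is crossed.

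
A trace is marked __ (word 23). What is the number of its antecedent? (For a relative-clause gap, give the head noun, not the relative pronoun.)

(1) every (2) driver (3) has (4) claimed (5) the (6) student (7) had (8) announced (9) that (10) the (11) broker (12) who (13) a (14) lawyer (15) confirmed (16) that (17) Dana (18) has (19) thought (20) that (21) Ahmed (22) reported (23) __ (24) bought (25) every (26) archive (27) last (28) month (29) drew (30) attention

11

The gap at 23 is the subject of "bought", inside a relative clause.
The relative pronoun is "who" (word 12); it is bound by the head noun immediately before it.
Its filler is the head noun "broker", at word 11.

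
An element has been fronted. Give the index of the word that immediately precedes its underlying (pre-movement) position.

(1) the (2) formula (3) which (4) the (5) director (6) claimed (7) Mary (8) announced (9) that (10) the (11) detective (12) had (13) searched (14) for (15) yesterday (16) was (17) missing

The displaced element is "the formula" (word 2).
It is linked across 2 clause boundaries (Ø → that).
It functions as the object of the preposition "for" of "searched", so the gap sits immediately after word 14 ("for").
Base order: The director claimed Mary announced that the detective had searched for the formula yesterday.

14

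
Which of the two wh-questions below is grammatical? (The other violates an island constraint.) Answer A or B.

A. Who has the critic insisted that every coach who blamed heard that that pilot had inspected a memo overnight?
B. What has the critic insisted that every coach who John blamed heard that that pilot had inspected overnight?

In A, the wh-phrase is extracted from inside a complex-NP island (relative clause) (introduced by "who"), which blocks movement.
In B, the extraction path crosses only that-complement boundaries, which are transparent.
So B is grammatical.

B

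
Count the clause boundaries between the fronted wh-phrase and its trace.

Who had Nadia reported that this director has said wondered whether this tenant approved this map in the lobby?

"who" is extracted from the subject of "wondered".
Boundaries crossed, outermost first: [that], [Ø] — 2 in total.

2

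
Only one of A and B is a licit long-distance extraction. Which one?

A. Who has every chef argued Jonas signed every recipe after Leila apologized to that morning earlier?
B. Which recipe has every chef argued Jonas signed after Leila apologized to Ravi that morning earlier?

B

In A, the wh-phrase is extracted from inside an adjunct island (introduced by "after"), which blocks movement.
In B, the extraction path crosses only that-complement boundaries, which are transparent.
So B is grammatical.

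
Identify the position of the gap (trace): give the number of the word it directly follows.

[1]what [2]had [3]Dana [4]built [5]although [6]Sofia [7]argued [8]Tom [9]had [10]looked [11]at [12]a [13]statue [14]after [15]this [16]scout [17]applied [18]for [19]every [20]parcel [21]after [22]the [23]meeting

4

The displaced element is "what" (word 1).
It functions as the direct object of "built", so the gap sits immediately after word 4 ("built").
Base order: Dana had built what although Sofia argued Tom had looked at a statue after this scout applied for every parcel after the meeting.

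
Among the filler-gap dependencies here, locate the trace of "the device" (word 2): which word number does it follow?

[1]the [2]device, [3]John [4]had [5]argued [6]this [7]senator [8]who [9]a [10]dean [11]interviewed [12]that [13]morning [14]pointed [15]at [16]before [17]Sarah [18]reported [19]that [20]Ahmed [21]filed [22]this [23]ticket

15

The displaced element is "the device" (word 2).
It is linked across 1 clause boundary (Ø).
It functions as the object of the preposition "at" of "pointed", so the gap sits immediately after word 15 ("at").
Base order: John had argued this senator who a dean interviewed that morning pointed at the device before Sarah reported that Ahmed filed this ticket.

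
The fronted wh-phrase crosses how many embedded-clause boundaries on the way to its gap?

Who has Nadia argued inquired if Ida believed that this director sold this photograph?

1

"who" is extracted from the subject of "inquired".
Boundaries crossed, outermost first: [Ø] — 1 in total.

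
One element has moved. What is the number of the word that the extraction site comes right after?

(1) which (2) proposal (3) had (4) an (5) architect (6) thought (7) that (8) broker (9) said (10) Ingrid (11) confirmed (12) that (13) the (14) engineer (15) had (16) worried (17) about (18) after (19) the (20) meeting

17

The displaced element is "which proposal" (word 2).
It is linked across 3 clause boundaries (Ø → Ø → that).
It functions as the object of the preposition "about" of "worried", so the gap sits immediately after word 17 ("about").
Base order: An architect had thought that broker said Ingrid confirmed that the engineer had worried about which proposal after the meeting.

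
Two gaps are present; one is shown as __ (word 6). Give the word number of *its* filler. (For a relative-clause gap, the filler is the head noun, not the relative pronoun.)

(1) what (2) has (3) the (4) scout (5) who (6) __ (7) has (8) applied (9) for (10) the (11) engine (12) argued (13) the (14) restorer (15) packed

4

The marked gap is inside the relative clause, the subject of "applied".
Its filler is the head noun "scout" (via "who"), at word 4.
(The other dependency links word 1 to a gap after word 15.)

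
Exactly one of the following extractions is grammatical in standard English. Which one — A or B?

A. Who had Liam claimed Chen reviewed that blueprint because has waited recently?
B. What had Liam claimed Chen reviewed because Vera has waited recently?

In A, the wh-phrase is extracted from inside an adjunct island (introduced by "because"), which blocks movement.
In B, the extraction path crosses only that-complement boundaries, which are transparent.
So B is grammatical.

B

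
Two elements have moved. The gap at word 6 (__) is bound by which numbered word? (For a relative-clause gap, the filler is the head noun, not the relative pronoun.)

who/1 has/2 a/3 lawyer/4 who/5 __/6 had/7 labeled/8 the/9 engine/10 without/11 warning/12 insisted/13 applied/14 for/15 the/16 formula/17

4

The marked gap is inside the relative clause, the subject of "labeled".
Its filler is the head noun "lawyer" (via "who"), at word 4.
(The other dependency links word 1 to a gap after word 13.)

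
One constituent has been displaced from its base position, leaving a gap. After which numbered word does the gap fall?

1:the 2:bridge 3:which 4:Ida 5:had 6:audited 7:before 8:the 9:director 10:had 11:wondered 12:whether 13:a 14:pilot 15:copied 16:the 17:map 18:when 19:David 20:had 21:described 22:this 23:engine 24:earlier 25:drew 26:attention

The displaced element is "the bridge" (word 2).
It functions as the direct object of "audited", so the gap sits immediately after word 6 ("audited").
Base order: Ida had audited the bridge before the director had wondered whether a pilot copied the map when David had described this engine earlier.

6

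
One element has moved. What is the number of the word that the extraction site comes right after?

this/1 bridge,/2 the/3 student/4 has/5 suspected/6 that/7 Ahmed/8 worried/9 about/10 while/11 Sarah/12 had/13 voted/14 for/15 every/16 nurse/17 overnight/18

The displaced element is "this bridge" (word 2).
It is linked across 1 clause boundary (that).
It functions as the object of the preposition "about" of "worried", so the gap sits immediately after word 10 ("about").
Base order: The student has suspected that Ahmed worried about this bridge while Sarah had voted for every nurse overnight.

10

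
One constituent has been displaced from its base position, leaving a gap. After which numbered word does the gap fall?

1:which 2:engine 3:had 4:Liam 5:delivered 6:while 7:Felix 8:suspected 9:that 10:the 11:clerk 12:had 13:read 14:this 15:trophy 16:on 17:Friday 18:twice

The displaced element is "which engine" (word 2).
It functions as the direct object of "delivered", so the gap sits immediately after word 5 ("delivered").
Base order: Liam had delivered which engine while Felix suspected that the clerk had read this trophy on Friday twice.

5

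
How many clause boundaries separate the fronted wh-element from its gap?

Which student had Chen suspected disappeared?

1

"which student" is extracted from the subject of "disappeared".
Boundaries crossed, outermost first: [Ø] — 1 in total.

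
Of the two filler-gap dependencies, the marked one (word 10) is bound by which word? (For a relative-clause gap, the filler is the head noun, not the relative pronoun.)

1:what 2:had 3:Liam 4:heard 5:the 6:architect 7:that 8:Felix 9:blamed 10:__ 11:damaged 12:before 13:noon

The marked gap is inside the relative clause, the direct object of "blamed".
Its filler is the head noun "architect" (via "that"), at word 6.
(The other dependency links word 1 to a gap after word 11.)

6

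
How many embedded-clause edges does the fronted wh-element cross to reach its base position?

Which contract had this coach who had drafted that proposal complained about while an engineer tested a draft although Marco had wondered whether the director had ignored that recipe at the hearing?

"which contract" originates inside the matrix clause — no clause boundary is crossed.

0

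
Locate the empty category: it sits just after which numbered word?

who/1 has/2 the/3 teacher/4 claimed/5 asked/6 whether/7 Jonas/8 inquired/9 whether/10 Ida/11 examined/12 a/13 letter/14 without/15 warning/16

5

The displaced element is "who" (word 1).
It is linked across 1 clause boundary (Ø).
It functions as the subject of "asked", so the gap sits immediately after word 5 ("claimed").
Base order: The teacher has claimed that who asked whether Jonas inquired whether Ida examined a letter without warning.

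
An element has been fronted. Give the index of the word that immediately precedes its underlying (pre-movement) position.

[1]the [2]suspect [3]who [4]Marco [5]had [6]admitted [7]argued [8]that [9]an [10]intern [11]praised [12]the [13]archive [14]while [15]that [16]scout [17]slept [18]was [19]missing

6

The displaced element is "the suspect" (word 2).
It is linked across 1 clause boundary (Ø).
It functions as the subject of "argued", so the gap sits immediately after word 6 ("admitted").
Base order: Marco had admitted the suspect argued that an intern praised the archive while that scout slept.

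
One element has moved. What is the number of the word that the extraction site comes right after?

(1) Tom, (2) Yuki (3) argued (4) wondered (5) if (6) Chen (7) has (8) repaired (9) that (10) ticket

The displaced element is "Tom" (word 1).
It is linked across 1 clause boundary (Ø).
It functions as the subject of "wondered", so the gap sits immediately after word 3 ("argued").
Base order: Yuki argued Tom wondered if Chen has repaired that ticket.

3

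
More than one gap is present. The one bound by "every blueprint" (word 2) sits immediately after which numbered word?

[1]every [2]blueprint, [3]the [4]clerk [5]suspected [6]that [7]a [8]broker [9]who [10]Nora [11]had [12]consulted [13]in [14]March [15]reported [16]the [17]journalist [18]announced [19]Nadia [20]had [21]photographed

The displaced element is "every blueprint" (word 2).
It is linked across 3 clause boundaries (that → Ø → Ø).
It functions as the direct object of "photographed", so the gap sits immediately after word 21 ("photographed").
Base order: The clerk suspected that a broker who Nora had consulted in March reported the journalist announced Nadia had photographed every blueprint.

21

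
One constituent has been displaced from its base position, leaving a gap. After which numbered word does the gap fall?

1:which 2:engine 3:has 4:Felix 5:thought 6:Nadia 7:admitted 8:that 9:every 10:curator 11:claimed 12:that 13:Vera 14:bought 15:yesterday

14

The displaced element is "which engine" (word 2).
It is linked across 3 clause boundaries (Ø → that → that).
It functions as the direct object of "bought", so the gap sits immediately after word 14 ("bought").
Base order: Felix has thought Nadia admitted that every curator claimed that Vera bought which engine yesterday.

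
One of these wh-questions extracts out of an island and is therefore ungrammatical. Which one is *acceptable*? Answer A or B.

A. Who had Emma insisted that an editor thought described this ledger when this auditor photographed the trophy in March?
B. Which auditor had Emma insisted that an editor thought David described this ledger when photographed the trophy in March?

In B, the wh-phrase is extracted from inside an adjunct island (introduced by "when"), which blocks movement.
In A, the extraction path crosses only that-complement boundaries, which are transparent.
So A is grammatical.

A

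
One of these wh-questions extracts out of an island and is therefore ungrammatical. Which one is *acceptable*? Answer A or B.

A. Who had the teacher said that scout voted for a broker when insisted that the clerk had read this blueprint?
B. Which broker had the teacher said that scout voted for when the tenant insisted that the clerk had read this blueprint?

In A, the wh-phrase is extracted from inside an adjunct island (introduced by "when"), which blocks movement.
In B, the extraction path crosses only that-complement boundaries, which are transparent.
So B is grammatical.

B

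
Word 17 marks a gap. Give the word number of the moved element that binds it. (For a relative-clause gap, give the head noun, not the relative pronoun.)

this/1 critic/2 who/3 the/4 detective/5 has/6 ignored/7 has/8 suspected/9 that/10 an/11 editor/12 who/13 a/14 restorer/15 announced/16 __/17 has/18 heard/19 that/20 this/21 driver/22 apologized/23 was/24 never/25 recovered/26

12

The gap at 17 is the subject of "heard", inside a relative clause.
The relative pronoun is "who" (word 13); it is bound by the head noun immediately before it.
Its filler is the head noun "editor", at word 12.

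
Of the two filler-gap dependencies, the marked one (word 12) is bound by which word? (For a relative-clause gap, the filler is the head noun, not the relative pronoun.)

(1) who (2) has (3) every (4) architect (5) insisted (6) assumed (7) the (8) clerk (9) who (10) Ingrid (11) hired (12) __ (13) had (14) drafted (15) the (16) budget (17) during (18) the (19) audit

The marked gap is inside the relative clause, the direct object of "hired".
Its filler is the head noun "clerk" (via "who"), at word 8.
(The other dependency links word 1 to a gap after word 5.)

8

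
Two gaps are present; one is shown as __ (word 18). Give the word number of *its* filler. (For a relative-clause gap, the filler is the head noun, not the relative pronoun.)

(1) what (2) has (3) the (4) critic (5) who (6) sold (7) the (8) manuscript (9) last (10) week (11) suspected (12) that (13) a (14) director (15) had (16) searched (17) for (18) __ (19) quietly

1

The marked gap is the object of the preposition "for" of "searched".
Its filler is the fronted wh-phrase "what", at word 1.
(The other dependency links word 4 to a gap after word 5.)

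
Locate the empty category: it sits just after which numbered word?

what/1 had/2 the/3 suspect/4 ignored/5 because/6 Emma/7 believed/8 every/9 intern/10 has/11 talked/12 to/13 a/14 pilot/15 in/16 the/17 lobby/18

The displaced element is "what" (word 1).
It functions as the direct object of "ignored", so the gap sits immediately after word 5 ("ignored").
Base order: The suspect had ignored what because Emma believed every intern has talked to a pilot in the lobby.

5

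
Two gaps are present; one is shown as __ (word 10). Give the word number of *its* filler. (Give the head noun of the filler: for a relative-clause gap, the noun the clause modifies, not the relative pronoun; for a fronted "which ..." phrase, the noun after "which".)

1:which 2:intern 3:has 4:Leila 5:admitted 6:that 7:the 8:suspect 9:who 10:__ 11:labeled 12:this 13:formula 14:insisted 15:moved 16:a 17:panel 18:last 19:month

8

The marked gap is inside the relative clause, the subject of "labeled".
Its filler is the head noun "suspect" (via "who"), at word 8.
(The other dependency links word 2 to a gap after word 14.)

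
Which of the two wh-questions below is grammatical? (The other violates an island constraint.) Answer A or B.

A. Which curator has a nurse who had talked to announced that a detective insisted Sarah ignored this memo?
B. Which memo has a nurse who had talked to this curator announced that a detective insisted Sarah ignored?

In A, the wh-phrase is extracted from inside a complex-NP island (relative clause) (introduced by "who"), which blocks movement.
In B, the extraction path crosses only that-complement boundaries, which are transparent.
So B is grammatical.

B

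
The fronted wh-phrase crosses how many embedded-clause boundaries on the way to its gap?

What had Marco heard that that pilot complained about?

"what" is extracted from the PP object of "complained".
Boundaries crossed, outermost first: [that] — 1 in total.

1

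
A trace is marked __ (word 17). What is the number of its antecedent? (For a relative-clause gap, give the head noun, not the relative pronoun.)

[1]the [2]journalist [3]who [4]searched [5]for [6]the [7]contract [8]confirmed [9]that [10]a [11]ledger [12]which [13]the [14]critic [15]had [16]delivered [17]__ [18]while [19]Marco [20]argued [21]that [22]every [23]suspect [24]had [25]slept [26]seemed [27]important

The gap at 17 is the object of "delivered", inside a relative clause.
The relative pronoun is "which" (word 12); it is bound by the head noun immediately before it.
Its filler is the head noun "ledger", at word 11.

11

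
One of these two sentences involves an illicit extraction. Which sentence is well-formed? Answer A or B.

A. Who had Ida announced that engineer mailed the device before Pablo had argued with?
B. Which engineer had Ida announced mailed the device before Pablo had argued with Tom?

B

In A, the wh-phrase is extracted from inside an adjunct island (introduced by "before"), which blocks movement.
In B, the extraction path crosses only that-complement boundaries, which are transparent.
So B is grammatical.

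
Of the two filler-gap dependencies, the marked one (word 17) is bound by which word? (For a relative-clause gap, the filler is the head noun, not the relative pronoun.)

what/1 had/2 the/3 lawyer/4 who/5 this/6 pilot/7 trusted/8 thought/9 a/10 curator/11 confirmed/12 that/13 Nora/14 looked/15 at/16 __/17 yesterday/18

The marked gap is the object of the preposition "at" of "looked".
Its filler is the fronted wh-phrase "what", at word 1.
(The other dependency links word 4 to a gap after word 8.)

1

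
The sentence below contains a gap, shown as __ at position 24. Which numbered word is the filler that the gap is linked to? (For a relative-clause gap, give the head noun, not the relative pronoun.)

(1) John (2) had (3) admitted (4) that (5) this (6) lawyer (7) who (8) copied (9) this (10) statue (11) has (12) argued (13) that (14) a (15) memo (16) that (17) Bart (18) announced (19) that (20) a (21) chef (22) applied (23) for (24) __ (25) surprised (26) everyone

15

The gap at 24 is the prepositional object of "applied", inside a relative clause.
The relative pronoun is "that" (word 16); it is bound by the head noun immediately before it.
Its filler is the head noun "memo", at word 15.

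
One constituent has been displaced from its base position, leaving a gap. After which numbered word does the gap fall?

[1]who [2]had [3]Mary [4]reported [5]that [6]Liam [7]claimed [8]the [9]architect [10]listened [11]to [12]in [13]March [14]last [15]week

11

The displaced element is "who" (word 1).
It is linked across 2 clause boundaries (that → Ø).
It functions as the object of the preposition "to" of "listened", so the gap sits immediately after word 11 ("to").
Base order: Mary had reported that Liam claimed the architect listened to who in March last week.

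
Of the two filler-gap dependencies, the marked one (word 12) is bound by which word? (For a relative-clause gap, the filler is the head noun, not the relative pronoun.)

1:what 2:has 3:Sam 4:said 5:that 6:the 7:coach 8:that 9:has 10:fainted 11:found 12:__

1

The marked gap is the direct object of "found".
Its filler is the fronted wh-phrase "what", at word 1.
(The other dependency links word 7 to a gap after word 8.)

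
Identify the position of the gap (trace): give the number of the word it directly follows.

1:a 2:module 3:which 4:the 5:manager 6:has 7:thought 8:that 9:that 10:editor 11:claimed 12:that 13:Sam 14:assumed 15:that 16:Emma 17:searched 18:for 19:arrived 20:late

18

The displaced element is "a module" (word 2).
It is linked across 3 clause boundaries (that → that → that).
It functions as the object of the preposition "for" of "searched", so the gap sits immediately after word 18 ("for").
Base order: The manager has thought that that editor claimed that Sam assumed that Emma searched for a module.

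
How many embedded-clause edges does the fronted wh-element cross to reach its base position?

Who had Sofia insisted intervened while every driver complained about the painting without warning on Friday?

"who" is extracted from the subject of "intervened".
Boundaries crossed, outermost first: [Ø] — 1 in total.

1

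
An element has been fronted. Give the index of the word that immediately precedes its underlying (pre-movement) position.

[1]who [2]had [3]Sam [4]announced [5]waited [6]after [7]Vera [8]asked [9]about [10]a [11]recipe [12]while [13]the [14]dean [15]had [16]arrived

The displaced element is "who" (word 1).
It is linked across 1 clause boundary (Ø).
It functions as the subject of "waited", so the gap sits immediately after word 4 ("announced").
Base order: Sam had announced that who waited after Vera asked about a recipe while the dean had arrived.

4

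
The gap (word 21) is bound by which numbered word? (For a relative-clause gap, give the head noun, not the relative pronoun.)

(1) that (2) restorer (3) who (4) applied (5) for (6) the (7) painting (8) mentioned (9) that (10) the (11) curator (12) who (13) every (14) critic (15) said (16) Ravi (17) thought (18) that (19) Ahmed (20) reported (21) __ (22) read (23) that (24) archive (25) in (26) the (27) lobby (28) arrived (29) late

11

The gap at 21 is the subject of "read", inside a relative clause.
The relative pronoun is "who" (word 12); it is bound by the head noun immediately before it.
Its filler is the head noun "curator", at word 11.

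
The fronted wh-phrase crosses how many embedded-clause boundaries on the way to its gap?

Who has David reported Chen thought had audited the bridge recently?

"who" is extracted from the subject of "audited".
Boundaries crossed, outermost first: [Ø], [Ø] — 2 in total.

2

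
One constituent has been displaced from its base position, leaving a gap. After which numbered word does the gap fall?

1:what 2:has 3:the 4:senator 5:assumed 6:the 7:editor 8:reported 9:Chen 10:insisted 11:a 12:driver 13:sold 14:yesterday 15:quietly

13

The displaced element is "what" (word 1).
It is linked across 3 clause boundaries (Ø → Ø → Ø).
It functions as the direct object of "sold", so the gap sits immediately after word 13 ("sold").
Base order: The senator has assumed the editor reported Chen insisted a driver sold what yesterday quietly.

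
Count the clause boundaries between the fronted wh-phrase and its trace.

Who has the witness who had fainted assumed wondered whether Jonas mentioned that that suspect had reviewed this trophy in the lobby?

"who" is extracted from the subject of "wondered".
Boundaries crossed, outermost first: [Ø] — 1 in total.

1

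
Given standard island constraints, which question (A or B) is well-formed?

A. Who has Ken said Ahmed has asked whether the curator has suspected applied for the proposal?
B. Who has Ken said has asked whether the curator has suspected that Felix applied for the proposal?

B

In A, the wh-phrase is extracted from inside a wh-island (introduced by "whether"), which blocks movement.
In B, the extraction path crosses only that-complement boundaries, which are transparent.
So B is grammatical.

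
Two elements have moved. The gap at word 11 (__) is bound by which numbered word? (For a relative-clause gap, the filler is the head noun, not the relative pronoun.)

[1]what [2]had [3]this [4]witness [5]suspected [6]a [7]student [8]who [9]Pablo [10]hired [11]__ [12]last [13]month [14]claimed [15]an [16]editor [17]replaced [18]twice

7

The marked gap is inside the relative clause, the direct object of "hired".
Its filler is the head noun "student" (via "who"), at word 7.
(The other dependency links word 1 to a gap after word 17.)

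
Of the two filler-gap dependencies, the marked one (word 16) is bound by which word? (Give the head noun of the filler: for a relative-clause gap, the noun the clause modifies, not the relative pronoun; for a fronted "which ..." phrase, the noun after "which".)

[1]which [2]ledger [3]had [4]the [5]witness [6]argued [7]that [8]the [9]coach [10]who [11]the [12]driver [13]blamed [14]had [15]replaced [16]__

2

The marked gap is the direct object of "replaced".
Its filler is the fronted wh-phrase "which ledger", at word 2.
(The other dependency links word 9 to a gap after word 13.)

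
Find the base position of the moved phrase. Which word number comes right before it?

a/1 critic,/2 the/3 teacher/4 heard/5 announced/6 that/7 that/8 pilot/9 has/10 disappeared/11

The displaced element is "a critic" (word 2).
It is linked across 1 clause boundary (Ø).
It functions as the subject of "announced", so the gap sits immediately after word 5 ("heard").
Base order: The teacher heard a critic announced that that pilot has disappeared.

5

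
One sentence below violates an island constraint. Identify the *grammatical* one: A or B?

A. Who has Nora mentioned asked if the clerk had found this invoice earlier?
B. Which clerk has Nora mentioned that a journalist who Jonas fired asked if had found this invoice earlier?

In B, the wh-phrase is extracted from inside a wh-island (introduced by "if"), which blocks movement.
In A, the extraction path crosses only that-complement boundaries, which are transparent.
So A is grammatical.

A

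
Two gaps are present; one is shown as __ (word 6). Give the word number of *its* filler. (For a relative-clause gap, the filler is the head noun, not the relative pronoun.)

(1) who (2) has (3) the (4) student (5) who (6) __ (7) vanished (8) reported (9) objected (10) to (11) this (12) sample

4

The marked gap is inside the relative clause, the subject of "vanished".
Its filler is the head noun "student" (via "who"), at word 4.
(The other dependency links word 1 to a gap after word 8.)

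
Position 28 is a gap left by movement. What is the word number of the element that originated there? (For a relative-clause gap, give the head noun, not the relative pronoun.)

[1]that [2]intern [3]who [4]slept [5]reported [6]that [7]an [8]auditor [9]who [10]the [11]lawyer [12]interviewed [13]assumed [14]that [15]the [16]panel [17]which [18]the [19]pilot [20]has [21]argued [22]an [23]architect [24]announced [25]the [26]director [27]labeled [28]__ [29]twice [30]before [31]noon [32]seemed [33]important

The gap at 28 is the object of "labeled", inside a relative clause.
The relative pronoun is "which" (word 17); it is bound by the head noun immediately before it.
Its filler is the head noun "panel", at word 16.

16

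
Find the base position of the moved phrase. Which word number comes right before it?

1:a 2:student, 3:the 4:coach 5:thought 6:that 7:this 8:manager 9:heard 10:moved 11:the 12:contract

The displaced element is "a student" (word 2).
It is linked across 2 clause boundaries (that → Ø).
It functions as the subject of "moved", so the gap sits immediately after word 9 ("heard").
Base order: The coach thought that this manager heard a student moved the contract.

9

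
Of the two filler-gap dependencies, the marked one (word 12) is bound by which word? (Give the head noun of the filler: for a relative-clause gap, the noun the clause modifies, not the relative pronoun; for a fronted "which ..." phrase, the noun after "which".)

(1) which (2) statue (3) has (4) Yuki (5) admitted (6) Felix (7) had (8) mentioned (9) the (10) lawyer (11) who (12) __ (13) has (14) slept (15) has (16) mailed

10

The marked gap is inside the relative clause, the subject of "slept".
Its filler is the head noun "lawyer" (via "who"), at word 10.
(The other dependency links word 2 to a gap after word 16.)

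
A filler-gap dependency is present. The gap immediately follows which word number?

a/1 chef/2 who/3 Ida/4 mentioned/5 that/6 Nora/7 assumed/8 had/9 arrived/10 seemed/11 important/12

The displaced element is "a chef" (word 2).
It is linked across 2 clause boundaries (that → Ø).
It functions as the subject of "arrived", so the gap sits immediately after word 8 ("assumed").
Base order: Ida mentioned that Nora assumed that a chef had arrived.

8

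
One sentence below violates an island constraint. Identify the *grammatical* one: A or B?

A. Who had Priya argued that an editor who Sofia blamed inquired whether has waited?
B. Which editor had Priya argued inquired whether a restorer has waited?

In A, the wh-phrase is extracted from inside a wh-island (introduced by "whether"), which blocks movement.
In B, the extraction path crosses only that-complement boundaries, which are transparent.
So B is grammatical.

B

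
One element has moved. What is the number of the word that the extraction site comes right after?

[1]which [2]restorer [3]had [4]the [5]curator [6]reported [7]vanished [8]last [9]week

6

The displaced element is "which restorer" (word 2).
It is linked across 1 clause boundary (Ø).
It functions as the subject of "vanished", so the gap sits immediately after word 6 ("reported").
Base order: The curator had reported that which restorer vanished last week.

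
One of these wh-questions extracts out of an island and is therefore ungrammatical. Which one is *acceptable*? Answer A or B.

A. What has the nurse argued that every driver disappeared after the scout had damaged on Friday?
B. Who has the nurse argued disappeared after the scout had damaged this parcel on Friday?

In A, the wh-phrase is extracted from inside an adjunct island (introduced by "after"), which blocks movement.
In B, the extraction path crosses only that-complement boundaries, which are transparent.
So B is grammatical.

B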